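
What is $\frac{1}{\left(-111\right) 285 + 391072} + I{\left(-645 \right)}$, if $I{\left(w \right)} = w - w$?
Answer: $\frac{1}{359437} \approx 2.7821 \cdot 10^{-6}$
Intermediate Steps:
$I{\left(w \right)} = 0$
$\frac{1}{\left(-111\right) 285 + 391072} + I{\left(-645 \right)} = \frac{1}{\left(-111\right) 285 + 391072} + 0 = \frac{1}{-31635 + 391072} + 0 = \frac{1}{359437} + 0 = \frac{1}{359437}$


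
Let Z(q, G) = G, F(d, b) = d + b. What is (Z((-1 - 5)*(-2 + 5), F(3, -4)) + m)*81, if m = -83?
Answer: -6804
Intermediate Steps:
F(d, b) = b + d
(Z((-1 - 5)*(-2 + 5), F(3, -4)) + m)*81 = ((-4 + 3) - 83)*81 = (-1 - 83)*81 = -84*81 = -6804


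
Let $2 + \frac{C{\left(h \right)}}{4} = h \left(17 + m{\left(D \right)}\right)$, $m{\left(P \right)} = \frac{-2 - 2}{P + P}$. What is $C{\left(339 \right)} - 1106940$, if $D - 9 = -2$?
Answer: $- \frac{7589984}{7} \approx -1.0843 \cdot 10^{6}$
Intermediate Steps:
$D = 7$ ($D = 9 - 2 = 7$)
$m{\left(P \right)} = - \frac{2}{P}$ ($m{\left(P \right)} = - \frac{4}{2 P} = - 4 \frac{1}{2 P} = - \frac{2}{P}$)
$C{\left(h \right)} = -8 + \frac{468 h}{7}$ ($C{\left(h \right)} = -8 + 4 h \left(17 - \frac{2}{7}\right) = -8 + 4 h \frac{117}{7} = -8 + 4 \frac{117 h}{7} = -8 + \frac{468 h}{7}$)
$C{\left(339 \right)} - 1106940 = \left(-8 + \frac{468}{7} \cdot 339\right) - 1106940 = \left(-8 + \frac{158652}{7}\right) - 1106940 = \frac{158596}{7} - 1106940 = - \frac{7589984}{7}$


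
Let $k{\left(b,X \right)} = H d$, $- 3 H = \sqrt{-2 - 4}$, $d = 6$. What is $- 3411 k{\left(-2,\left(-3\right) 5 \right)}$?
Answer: $6822 i \sqrt{6} \approx 16710.0 i$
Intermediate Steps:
$H = - \frac{i \sqrt{6}}{3}$ ($H = - \frac{\sqrt{-2 - 4}}{3} = - \frac{\sqrt{-6}}{3} = - \frac{i \sqrt{6}}{3} \approx - 0.8165 i$)
$k{\left(b,X \right)} = - 2 i \sqrt{6}$ ($k{\left(b,X \right)} = - \frac{i \sqrt{6}}{3} \cdot 6 = - 2 i \sqrt{6}$)
$- 3411 k{\left(-2,\left(-3\right) 5 \right)} = - 3411 \left(- 2 i \sqrt{6}\right) = 6822 i \sqrt{6}$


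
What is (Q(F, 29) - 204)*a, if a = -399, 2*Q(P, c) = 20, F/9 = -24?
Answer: 77406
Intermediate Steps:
F = -216 (F = 9*(-24) = -216)
Q(P, c) = 10 (Q(P, c) = (1/2)*20 = 10)
(Q(F, 29) - 204)*a = (10 - 204)*(-399) = -194*(-399) = 77406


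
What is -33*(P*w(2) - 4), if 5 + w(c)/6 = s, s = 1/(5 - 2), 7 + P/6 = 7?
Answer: 132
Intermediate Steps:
P = 0 (P = -42 + 6*7 = -42 + 42 = 0)
s = ⅓ (s = 1/3 = ⅓ ≈ 0.33333)
w(c) = -28 (w(c) = -30 + 6*(⅓) = -30 + 2 = -28)
-33*(P*w(2) - 4) = -33*(0*(-28) - 4) = -33*(0 - 4) = -33*(-4) = 132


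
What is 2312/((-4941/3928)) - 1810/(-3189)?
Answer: -9650691698/5252283 ≈ -1837.4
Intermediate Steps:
2312/((-4941/3928)) - 1810/(-3189) = 2312/((-4941*1/3928)) - 1810*(-1/3189) = 2312/(-4941/3928) + 1810/3189 = 2312*(-3928/4941) + 1810/3189 = -9081536/4941 + 1810/3189 = -9650691698/5252283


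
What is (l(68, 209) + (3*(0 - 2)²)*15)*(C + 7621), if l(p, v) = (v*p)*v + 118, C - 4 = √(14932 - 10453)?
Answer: 22650870750 + 2970606*√4479 ≈ 2.2850e+10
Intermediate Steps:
C = 4 + √4479 (C = 4 + √(14932 - 10453) = 4 + √4479 ≈ 70.925)
l(p, v) = 118 + p*v² (l(p, v) = (p*v)*v + 118 = p*v² + 118 = 118 + p*v²)
(l(68, 209) + (3*(0 - 2)²)*15)*(C + 7621) = ((118 + 68*209²) + (3*(0 - 2)²)*15)*((4 + √4479) + 7621) = ((118 + 68*43681) + (3*(-2)²)*15)*(7625 + √4479) = ((118 + 2970308) + (3*4)*15)*(7625 + √4479) = (2970426 + 12*15)*(7625 + √4479) = (2970426 + 180)*(7625 + √4479) = 2970606*(7625 + √4479) = 22650870750 + 2970606*√4479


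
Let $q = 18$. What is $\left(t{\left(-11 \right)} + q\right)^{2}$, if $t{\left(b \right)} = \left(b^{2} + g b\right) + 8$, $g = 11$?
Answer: $676$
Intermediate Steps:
$t{\left(b \right)} = 8 + b^{2} + 11 b$ ($t{\left(b \right)} = \left(b^{2} + 11 b\right) + 8 = 8 + b^{2} + 11 b$)
$\left(t{\left(-11 \right)} + q\right)^{2} = \left(\left(8 + \left(-11\right)^{2} + 11 \left(-11\right)\right) + 18\right)^{2} = \left(\left(8 + 121 - 121\right) + 18\right)^{2} = \left(8 + 18\right)^{2} = 26^{2} = 676$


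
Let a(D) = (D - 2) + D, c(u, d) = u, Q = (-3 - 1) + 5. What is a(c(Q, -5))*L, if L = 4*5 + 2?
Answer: 0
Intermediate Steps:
Q = 1 (Q = -4 + 5 = 1)
a(D) = -2 + 2*D (a(D) = (-2 + D) + D = -2 + 2*D)
L = 22 (L = 20 + 2 = 22)
a(c(Q, -5))*L = (-2 + 2*1)*22 = (-2 + 2)*22 = 0*22 = 0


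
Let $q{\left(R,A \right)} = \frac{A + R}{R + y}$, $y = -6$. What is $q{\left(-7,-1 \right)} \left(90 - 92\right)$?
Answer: $- \frac{16}{13} \approx -1.2308$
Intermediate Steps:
$q{\left(R,A \right)} = \frac{A + R}{-6 + R}$ ($q{\left(R,A \right)} = \frac{A + R}{R - 6} = \frac{A + R}{-6 + R}$)
$q{\left(-7,-1 \right)} \left(90 - 92\right) = \frac{-1 - 7}{-6 - 7} \left(90 - 92\right) = \frac{1}{-13} \left(-8\right) \left(-2\right) = \left(- \frac{1}{13}\right) \left(-8\right) \left(-2\right) = \frac{8}{13} \left(-2\right) = - \frac{16}{13}$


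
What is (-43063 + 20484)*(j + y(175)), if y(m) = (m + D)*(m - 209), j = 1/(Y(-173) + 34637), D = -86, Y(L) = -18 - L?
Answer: 2377130464189/34792 ≈ 6.8324e+7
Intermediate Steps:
j = 1/34792 (j = 1/((-18 - 1*(-173)) + 34637) = 1/((-18 + 173) + 34637) = 1/(155 + 34637) = 1/34792 ≈ 2.8742e-5)
y(m) = (-209 + m)*(-86 + m) (y(m) = (m - 86)*(m - 209) = (-86 + m)*(-209 + m) = (-209 + m)*(-86 + m))
(-43063 + 20484)*(j + y(175)) = (-43063 + 20484)*(1/34792 + (17974 + 175² - 295*175)) = -22579*(1/34792 + (17974 + 30625 - 51625)) = -22579*(1/34792 - 3026) = -22579*(-105280591/34792) = 2377130464189/34792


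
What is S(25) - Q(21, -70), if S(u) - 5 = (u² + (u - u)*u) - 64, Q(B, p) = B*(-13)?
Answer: 839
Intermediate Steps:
Q(B, p) = -13*B
S(u) = -59 + u² (S(u) = 5 + ((u² + (u - u)*u) - 64) = 5 + ((u² + 0*u) - 64) = 5 + ((u² + 0) - 64) = 5 + (u² - 64) = 5 + (-64 + u²) = -59 + u²)
S(25) - Q(21, -70) = (-59 + 25²) - (-13)*21 = (-59 + 625) - 1*(-273) = 566 + 273 = 839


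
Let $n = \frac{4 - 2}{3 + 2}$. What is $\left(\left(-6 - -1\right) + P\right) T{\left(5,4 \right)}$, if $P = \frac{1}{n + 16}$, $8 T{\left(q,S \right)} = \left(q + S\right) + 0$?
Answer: $- \frac{3645}{656} \approx -5.5564$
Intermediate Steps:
$T{\left(q,S \right)} = \frac{S}{8} + \frac{q}{8}$ ($T{\left(q,S \right)} = \frac{\left(q + S\right) + 0}{8} = \frac{\left(S + q\right) + 0}{8} = \frac{S + q}{8} = \frac{S}{8} + \frac{q}{8}$)
$n = \frac{2}{5} \approx 0.4$
$P = \frac{5}{82}$ ($P = \frac{1}{\frac{2}{5} + 16} = \frac{1}{\frac{82}{5}} = \frac{5}{82} \approx 0.060976$)
$\left(\left(-6 - -1\right) + P\right) T{\left(5,4 \right)} = \left(\left(-6 - -1\right) + \frac{5}{82}\right) \left(\frac{1}{8} \cdot 4 + \frac{1}{8} \cdot 5\right) = \left(\left(-6 + 1\right) + \frac{5}{82}\right) \left(\frac{1}{2} + \frac{5}{8}\right) = \left(-5 + \frac{5}{82}\right) \frac{9}{8} = \left(- \frac{405}{82}\right) \frac{9}{8} = - \frac{3645}{656}$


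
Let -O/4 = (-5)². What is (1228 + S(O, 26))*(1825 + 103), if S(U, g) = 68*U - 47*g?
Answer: -13098832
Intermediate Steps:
O = -100 (O = -4*(-5)² = -4*25 = -100)
S(U, g) = -47*g + 68*U
(1228 + S(O, 26))*(1825 + 103) = (1228 + (-47*26 + 68*(-100)))*(1825 + 103) = (1228 + (-1222 - 6800))*1928 = (1228 - 8022)*1928 = -6794*1928 = -13098832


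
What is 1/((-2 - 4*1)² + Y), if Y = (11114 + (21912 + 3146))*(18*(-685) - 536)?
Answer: -1/465388916 ≈ -2.1487e-9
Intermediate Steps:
Y = -465388952 (Y = (11114 + 25058)*(-12330 - 536) = 36172*(-12866) = -465388952)
1/((-2 - 4*1)² + Y) = 1/((-2 - 4*1)² - 465388952) = 1/((-2 - 4)² - 465388952) = 1/((-6)² - 465388952) = 1/(36 - 465388952) = 1/(-465388916) = -1/465388916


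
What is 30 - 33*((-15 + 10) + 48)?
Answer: -1389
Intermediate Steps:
30 - 33*((-15 + 10) + 48) = 30 - 33*(-5 + 48) = 30 - 33*43 = 30 - 1419 = -1389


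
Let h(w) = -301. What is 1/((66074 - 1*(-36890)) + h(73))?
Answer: 1/102663 ≈ 9.7406e-6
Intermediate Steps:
1/((66074 - 1*(-36890)) + h(73)) = 1/((66074 - 1*(-36890)) - 301) = 1/((66074 + 36890) - 301) = 1/(102964 - 301) = 1/102663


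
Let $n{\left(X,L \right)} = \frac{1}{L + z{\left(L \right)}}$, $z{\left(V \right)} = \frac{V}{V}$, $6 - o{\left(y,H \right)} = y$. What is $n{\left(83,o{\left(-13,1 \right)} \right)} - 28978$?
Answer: $- \frac{579559}{20} \approx -28978.0$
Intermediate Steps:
$o{\left(y,H \right)} = 6 - y$
$z{\left(V \right)} = 1$
$n{\left(X,L \right)} = \frac{1}{1 + L}$ ($n{\left(X,L \right)} = \frac{1}{L + 1} = \frac{1}{1 + L}$)
$n{\left(83,o{\left(-13,1 \right)} \right)} - 28978 = \frac{1}{1 + \left(6 - -13\right)} - 28978 = \frac{1}{1 + \left(6 + 13\right)} - 28978 = \frac{1}{1 + 19} - 28978 = \frac{1}{20} - 28978 = - \frac{579559}{20}$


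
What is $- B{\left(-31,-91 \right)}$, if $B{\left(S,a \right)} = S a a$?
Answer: $256711$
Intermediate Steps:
$B{\left(S,a \right)} = S a^{2}$
$- B{\left(-31,-91 \right)} = - \left(-31\right) \left(-91\right)^{2} = - \left(-31\right) 8281 = \left(-1\right) \left(-256711\right) = 256711$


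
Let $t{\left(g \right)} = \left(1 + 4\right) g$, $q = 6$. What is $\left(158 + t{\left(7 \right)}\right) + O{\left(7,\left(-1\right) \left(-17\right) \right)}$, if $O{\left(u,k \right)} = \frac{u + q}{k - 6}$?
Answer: $\frac{2136}{11} \approx 194.18$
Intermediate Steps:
$t{\left(g \right)} = 5 g$
$O{\left(u,k \right)} = \frac{6 + u}{-6 + k}$ ($O{\left(u,k \right)} = \frac{u + 6}{k - 6} = \frac{6 + u}{-6 + k}$)
$\left(158 + t{\left(7 \right)}\right) + O{\left(7,\left(-1\right) \left(-17\right) \right)} = \left(158 + 5 \cdot 7\right) + \frac{6 + 7}{-6 - -17} = \left(158 + 35\right) + \frac{1}{-6 + 17} \cdot 13 = 193 + \frac{1}{11} \cdot 13 = 193 + \frac{13}{11} = \frac{2136}{11}$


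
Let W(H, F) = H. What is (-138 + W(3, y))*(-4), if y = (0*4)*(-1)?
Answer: 540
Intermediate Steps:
y = 0 (y = 0*(-1) = 0)
(-138 + W(3, y))*(-4) = (-138 + 3)*(-4) = -135*(-4) = 540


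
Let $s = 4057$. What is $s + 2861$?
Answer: $6918$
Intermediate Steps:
$s + 2861 = 4057 + 2861 = 6918$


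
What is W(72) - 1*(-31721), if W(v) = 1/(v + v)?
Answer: 4567825/144 ≈ 31721.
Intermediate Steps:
W(v) = 1/(2*v)
W(72) - 1*(-31721) = (½)/72 - 1*(-31721) = (½)*(1/72) + 31721 = 1/144 + 31721 = 4567825/144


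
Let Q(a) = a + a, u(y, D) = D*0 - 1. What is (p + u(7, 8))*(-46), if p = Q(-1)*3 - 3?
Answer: 460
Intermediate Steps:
u(y, D) = -1 (u(y, D) = 0 - 1 = -1)
Q(a) = 2*a
p = -9 (p = (2*(-1))*3 - 3 = -2*3 - 3 = -6 - 3 = -9)
(p + u(7, 8))*(-46) = (-9 - 1)*(-46) = -10*(-46) = 460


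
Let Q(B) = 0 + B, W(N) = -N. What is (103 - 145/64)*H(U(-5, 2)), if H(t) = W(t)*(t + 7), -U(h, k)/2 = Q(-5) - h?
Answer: 0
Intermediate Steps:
Q(B) = B
U(h, k) = 10 + 2*h (U(h, k) = -2*(-5 - h) = 10 + 2*h)
H(t) = -t*(7 + t) (H(t) = (-t)*(t + 7) = (-t)*(7 + t) = -t*(7 + t))
(103 - 145/64)*H(U(-5, 2)) = (103 - 145/64)*(-(10 + 2*(-5))*(7 + (10 + 2*(-5)))) = (103 - 145*1/64)*(-(10 - 10)*(7 + (10 - 10))) = (103 - 145/64)*(-1*0*(7 + 0)) = 6447*(-1*0*7)/64 = (6447/64)*0 = 0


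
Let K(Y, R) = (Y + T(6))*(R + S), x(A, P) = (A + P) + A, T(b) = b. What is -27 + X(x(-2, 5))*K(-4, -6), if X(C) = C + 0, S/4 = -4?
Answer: -71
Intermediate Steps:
S = -16 (S = 4*(-4) = -16)
x(A, P) = P + 2*A
K(Y, R) = (-16 + R)*(6 + Y) (K(Y, R) = (Y + 6)*(R - 16) = (6 + Y)*(-16 + R) = (-16 + R)*(6 + Y))
X(C) = C
-27 + X(x(-2, 5))*K(-4, -6) = -27 + (5 + 2*(-2))*(-96 - 16*(-4) + 6*(-6) - 6*(-4)) = -27 + (5 - 4)*(-96 + 64 - 36 + 24) = -27 + 1*(-44) = -27 - 44 = -71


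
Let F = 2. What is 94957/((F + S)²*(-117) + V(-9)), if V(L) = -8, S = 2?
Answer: -94957/1880 ≈ -50.509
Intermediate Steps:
94957/((F + S)²*(-117) + V(-9)) = 94957/((2 + 2)²*(-117) - 8) = 94957/(4²*(-117) - 8) = 94957/(16*(-117) - 8) = 94957/(-1872 - 8) = 94957/(-1880) = 94957*(-1/1880) = -94957/1880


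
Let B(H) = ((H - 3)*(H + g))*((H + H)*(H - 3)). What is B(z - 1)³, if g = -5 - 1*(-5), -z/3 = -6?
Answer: 1453957557903872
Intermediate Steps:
z = 18 (z = -3*(-6) = 18)
g = 0 (g = -5 + 5 = 0)
B(H) = 2*H²*(-3 + H)² (B(H) = ((H - 3)*(H + 0))*((H + H)*(H - 3)) = ((-3 + H)*H)*((2*H)*(-3 + H)) = (H*(-3 + H))*(2*H*(-3 + H)) = 2*H²*(-3 + H)²)
B(z - 1)³ = (2*(18 - 1)²*(-3 + (18 - 1))²)³ = (2*17²*(-3 + 17)²)³ = (2*289*14²)³ = (2*289*196)³ = 113288³ = 1453957557903872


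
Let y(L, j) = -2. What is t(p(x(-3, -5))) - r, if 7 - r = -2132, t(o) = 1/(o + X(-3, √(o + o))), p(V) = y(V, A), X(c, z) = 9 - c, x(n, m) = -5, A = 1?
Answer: -21389/10 ≈ -2138.9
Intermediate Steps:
p(V) = -2
t(o) = 1/(12 + o) (t(o) = 1/(o + (9 - 1*(-3))) = 1/(o + (9 + 3)) = 1/(o + 12) = 1/(12 + o))
r = 2139 (r = 7 - 1*(-2132) = 7 + 2132 = 2139)
t(p(x(-3, -5))) - r = 1/(12 - 2) - 1*2139 = 1/10 - 2139 = ⅒ - 2139 = -21389/10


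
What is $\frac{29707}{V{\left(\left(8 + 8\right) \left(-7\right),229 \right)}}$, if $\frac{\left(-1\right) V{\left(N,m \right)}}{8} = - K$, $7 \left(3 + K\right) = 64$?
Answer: $\frac{207949}{344} \approx 604.5$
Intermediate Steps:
$K = \frac{43}{7}$ ($K = -3 + \frac{1}{7} \cdot 64 = -3 + \frac{64}{7} = \frac{43}{7} \approx 6.1429$)
$V{\left(N,m \right)} = \frac{344}{7}$ ($V{\left(N,m \right)} = - 8 \left(\left(-1\right) \frac{43}{7}\right) = \left(-8\right) \left(- \frac{43}{7}\right) = \frac{344}{7}$)
$\frac{29707}{V{\left(\left(8 + 8\right) \left(-7\right),229 \right)}} = \frac{29707}{\frac{344}{7}} = 29707 \cdot \frac{7}{344} = \frac{207949}{344}$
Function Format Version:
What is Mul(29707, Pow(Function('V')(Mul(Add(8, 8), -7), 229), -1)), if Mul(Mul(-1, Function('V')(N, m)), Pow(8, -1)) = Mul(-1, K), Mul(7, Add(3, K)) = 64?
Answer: Rational(207949, 344) ≈ 604.50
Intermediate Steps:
K = Rational(43, 7) (K = Add(-3, Mul(Rational(1, 7), 64)) = Add(-3, Rational(64, 7)) = Rational(43, 7) ≈ 6.1429)
Function('V')(N, m) = Rational(344, 7) (Function('V')(N, m) = Mul(-8, Mul(-1, Rational(43, 7))) = Mul(-8, Rational(-43, 7)) = Rational(344, 7))
Mul(29707, Pow(Function('V')(Mul(Add(8, 8), -7), 229), -1)) = Mul(29707, Pow(Rational(344, 7), -1)) = Mul(29707, Rational(7, 344)) = Rational(207949, 344)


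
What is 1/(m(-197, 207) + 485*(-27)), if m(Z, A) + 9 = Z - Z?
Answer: -1/13104 ≈ -7.6313e-5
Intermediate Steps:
m(Z, A) = -9 (m(Z, A) = -9 + (Z - Z) = -9 + 0 = -9)
1/(m(-197, 207) + 485*(-27)) = 1/(-9 + 485*(-27)) = 1/(-9 - 13095) = 1/(-13104) = -1/13104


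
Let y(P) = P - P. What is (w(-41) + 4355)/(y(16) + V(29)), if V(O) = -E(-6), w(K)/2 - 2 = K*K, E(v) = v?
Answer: 7721/6 ≈ 1286.8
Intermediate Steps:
w(K) = 4 + 2*K² (w(K) = 4 + 2*(K*K) = 4 + 2*K²)
y(P) = 0
V(O) = 6 (V(O) = -1*(-6) = 6)
(w(-41) + 4355)/(y(16) + V(29)) = ((4 + 2*(-41)²) + 4355)/(0 + 6) = ((4 + 2*1681) + 4355)/6 = ((4 + 3362) + 4355)*(⅙) = (3366 + 4355)*(⅙) = 7721*(⅙) = 7721/6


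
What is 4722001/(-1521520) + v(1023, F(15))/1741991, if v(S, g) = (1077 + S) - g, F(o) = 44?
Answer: -8222554998871/2650474146320 ≈ -3.1023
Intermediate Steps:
v(S, g) = 1077 + S - g
4722001/(-1521520) + v(1023, F(15))/1741991 = 4722001/(-1521520) + (1077 + 1023 - 1*44)/1741991 = 4722001*(-1/1521520) + (1077 + 1023 - 44)*(1/1741991) = -4722001/1521520 + 2056*(1/1741991) = -4722001/1521520 + 2056/1741991 = -8222554998871/2650474146320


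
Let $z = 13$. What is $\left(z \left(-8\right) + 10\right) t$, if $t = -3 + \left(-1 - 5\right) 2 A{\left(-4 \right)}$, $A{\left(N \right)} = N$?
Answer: $-4230$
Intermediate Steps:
$t = 45$ ($t = -3 + \left(-1 - 5\right) 2 \left(-4\right) = -3 + \left(-6\right) 2 \left(-4\right) = -3 - -48 = -3 + 48 = 45$)
$\left(z \left(-8\right) + 10\right) t = \left(13 \left(-8\right) + 10\right) 45 = \left(-104 + 10\right) 45 = \left(-94\right) 45 = -4230$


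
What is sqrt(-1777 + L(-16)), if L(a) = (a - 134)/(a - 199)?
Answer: I*sqrt(3284383)/43 ≈ 42.146*I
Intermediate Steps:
L(a) = (-134 + a)/(-199 + a)
sqrt(-1777 + L(-16)) = sqrt(-1777 + (-134 - 16)/(-199 - 16)) = sqrt(-1777 - 150/(-215)) = sqrt(-1777 - 1/215*(-150)) = sqrt(-1777 + 30/43) = sqrt(-76381/43) = I*sqrt(3284383)/43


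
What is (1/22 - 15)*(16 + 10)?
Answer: -4277/11 ≈ -388.82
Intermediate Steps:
(1/22 - 15)*(16 + 10) = (1/22 - 15)*26 = -329/22*26 = -4277/11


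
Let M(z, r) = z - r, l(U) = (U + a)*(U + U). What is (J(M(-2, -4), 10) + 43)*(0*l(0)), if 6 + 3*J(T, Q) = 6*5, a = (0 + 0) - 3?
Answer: 0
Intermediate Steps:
a = -3 (a = 0 - 3 = -3)
l(U) = 2*U*(-3 + U) (l(U) = (U - 3)*(U + U) = (-3 + U)*(2*U) = 2*U*(-3 + U))
J(T, Q) = 8 (J(T, Q) = -2 + (6*5)/3 = -2 + (⅓)*30 = -2 + 10 = 8)
(J(M(-2, -4), 10) + 43)*(0*l(0)) = (8 + 43)*(0*(2*0*(-3 + 0))) = 51*(0*(2*0*(-3))) = 51*(0*0) = 51*0 = 0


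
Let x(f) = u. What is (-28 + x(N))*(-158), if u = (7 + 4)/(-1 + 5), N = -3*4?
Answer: 7979/2 ≈ 3989.5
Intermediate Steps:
N = -12
u = 11/4 ≈ 2.7500
x(f) = 11/4
(-28 + x(N))*(-158) = (-28 + 11/4)*(-158) = -101/4*(-158) = 7979/2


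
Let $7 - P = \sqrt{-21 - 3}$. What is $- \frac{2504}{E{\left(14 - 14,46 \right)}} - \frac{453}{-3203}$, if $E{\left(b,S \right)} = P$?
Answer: $\frac{- 8017141 i + 906 \sqrt{6}}{3203 \left(2 \sqrt{6} + 7 i\right)} \approx -239.97 - 168.04 i$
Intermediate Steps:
$P = 7 - 2 i \sqrt{6}$ ($P = 7 - \sqrt{-21 - 3} = 7 - \sqrt{-24} = 7 - 2 i \sqrt{6} \approx 7.0 - 4.899 i$)
$E{\left(b,S \right)} = 7 - 2 i \sqrt{6}$
$- \frac{2504}{E{\left(14 - 14,46 \right)}} - \frac{453}{-3203} = - \frac{2504}{7 - 2 i \sqrt{6}} - \frac{453}{-3203} = - \frac{2504}{7 - 2 i \sqrt{6}} - - \frac{453}{3203} = - \frac{2504}{7 - 2 i \sqrt{6}} + \frac{453}{3203} = \frac{453}{3203} - \frac{2504}{7 - 2 i \sqrt{6}}$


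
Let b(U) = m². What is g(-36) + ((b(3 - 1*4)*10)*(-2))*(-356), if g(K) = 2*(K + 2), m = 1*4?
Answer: 113852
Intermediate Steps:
m = 4
g(K) = 4 + 2*K (g(K) = 2*(2 + K) = 4 + 2*K)
b(U) = 16 (b(U) = 4² = 16)
g(-36) + ((b(3 - 1*4)*10)*(-2))*(-356) = (4 + 2*(-36)) + ((16*10)*(-2))*(-356) = (4 - 72) + (160*(-2))*(-356) = -68 - 320*(-356) = -68 + 113920 = 113852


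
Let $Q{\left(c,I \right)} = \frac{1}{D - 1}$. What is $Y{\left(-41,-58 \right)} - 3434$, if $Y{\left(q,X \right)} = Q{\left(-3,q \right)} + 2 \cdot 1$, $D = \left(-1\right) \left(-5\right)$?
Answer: $- \frac{13727}{4} \approx -3431.8$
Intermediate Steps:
$D = 5$
$Q{\left(c,I \right)} = \frac{1}{4}$ ($Q{\left(c,I \right)} = \frac{1}{5 - 1} = \frac{1}{4}$)
$Y{\left(q,X \right)} = \frac{9}{4}$ ($Y{\left(q,X \right)} = \frac{1}{4} + 2 \cdot 1 = \frac{1}{4} + 2 = \frac{9}{4}$)
$Y{\left(-41,-58 \right)} - 3434 = \frac{9}{4} - 3434 = - \frac{13727}{4}$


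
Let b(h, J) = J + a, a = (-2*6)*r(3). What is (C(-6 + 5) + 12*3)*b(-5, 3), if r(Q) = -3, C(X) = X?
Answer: 1365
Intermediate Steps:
a = 36 (a = -2*6*(-3) = -12*(-3) = 36)
b(h, J) = 36 + J (b(h, J) = J + 36 = 36 + J)
(C(-6 + 5) + 12*3)*b(-5, 3) = ((-6 + 5) + 12*3)*(36 + 3) = (-1 + 36)*39 = 35*39 = 1365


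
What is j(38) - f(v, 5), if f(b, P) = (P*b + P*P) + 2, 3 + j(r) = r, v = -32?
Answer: 168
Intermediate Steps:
j(r) = -3 + r
f(b, P) = 2 + P² + P*b (f(b, P) = (P*b + P²) + 2 = (P² + P*b) + 2 = 2 + P² + P*b)
j(38) - f(v, 5) = (-3 + 38) - (2 + 5² + 5*(-32)) = 35 - (2 + 25 - 160) = 35 - 1*(-133) = 35 + 133 = 168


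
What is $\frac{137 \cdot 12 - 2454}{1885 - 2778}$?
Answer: $\frac{810}{893} \approx 0.90705$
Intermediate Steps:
$\frac{137 \cdot 12 - 2454}{1885 - 2778} = \frac{1644 - 2454}{-893} = \left(-810\right) \left(- \frac{1}{893}\right) = \frac{810}{893}$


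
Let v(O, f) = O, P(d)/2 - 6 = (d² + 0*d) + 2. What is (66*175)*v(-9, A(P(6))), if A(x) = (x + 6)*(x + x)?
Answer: -103950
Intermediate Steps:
P(d) = 16 + 2*d² (P(d) = 12 + 2*((d² + 0*d) + 2) = 12 + 2*((d² + 0) + 2) = 12 + 2*(d² + 2) = 12 + 2*(2 + d²) = 12 + (4 + 2*d²) = 16 + 2*d²)
A(x) = 2*x*(6 + x) (A(x) = (6 + x)*(2*x) = 2*x*(6 + x))
(66*175)*v(-9, A(P(6))) = (66*175)*(-9) = 11550*(-9) = -103950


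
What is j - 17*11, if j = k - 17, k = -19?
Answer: -223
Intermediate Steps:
j = -36 (j = -19 - 17 = -36)
j - 17*11 = -36 - 17*11 = -36 - 187 = -223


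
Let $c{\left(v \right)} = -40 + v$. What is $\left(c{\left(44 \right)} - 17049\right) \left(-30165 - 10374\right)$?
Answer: $690987255$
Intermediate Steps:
$\left(c{\left(44 \right)} - 17049\right) \left(-30165 - 10374\right) = \left(\left(-40 + 44\right) - 17049\right) \left(-30165 - 10374\right) = \left(4 - 17049\right) \left(-40539\right) = \left(-17045\right) \left(-40539\right) = 690987255$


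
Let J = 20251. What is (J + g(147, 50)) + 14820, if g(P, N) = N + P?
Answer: 35268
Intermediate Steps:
(J + g(147, 50)) + 14820 = (20251 + (50 + 147)) + 14820 = (20251 + 197) + 14820 = 20448 + 14820 = 35268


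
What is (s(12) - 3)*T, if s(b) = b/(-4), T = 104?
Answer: -624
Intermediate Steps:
s(b) = -b/4 (s(b) = b*(-¼) = -b/4)
(s(12) - 3)*T = (-¼*12 - 3)*104 = (-3 - 3)*104 = -6*104 = -624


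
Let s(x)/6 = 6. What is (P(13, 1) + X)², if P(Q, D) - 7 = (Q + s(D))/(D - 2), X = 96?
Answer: 2916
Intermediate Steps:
s(x) = 36 (s(x) = 6*6 = 36)
P(Q, D) = 7 + (36 + Q)/(-2 + D) (P(Q, D) = 7 + (Q + 36)/(D - 2) = 7 + (36 + Q)/(-2 + D))
(P(13, 1) + X)² = ((22 + 13 + 7*1)/(-2 + 1) + 96)² = ((22 + 13 + 7)/(-1) + 96)² = (-1*42 + 96)² = (-42 + 96)² = 54² = 2916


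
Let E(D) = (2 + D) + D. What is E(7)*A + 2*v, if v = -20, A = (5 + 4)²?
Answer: 1256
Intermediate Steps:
A = 81 (A = 9² = 81)
E(D) = 2 + 2*D
E(7)*A + 2*v = (2 + 2*7)*81 + 2*(-20) = (2 + 14)*81 - 40 = 16*81 - 40 = 1296 - 40 = 1256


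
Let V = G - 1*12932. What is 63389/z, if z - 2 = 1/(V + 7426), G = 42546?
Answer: 2347928560/74081 ≈ 31694.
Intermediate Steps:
V = 29614 (V = 42546 - 1*12932 = 42546 - 12932 = 29614)
z = 74081/37040 (z = 2 + 1/(29614 + 7426) = 2 + 1/37040 = 74081/37040 ≈ 2.0000)
63389/z = 63389/(74081/37040) = 63389*(37040/74081) = 2347928560/74081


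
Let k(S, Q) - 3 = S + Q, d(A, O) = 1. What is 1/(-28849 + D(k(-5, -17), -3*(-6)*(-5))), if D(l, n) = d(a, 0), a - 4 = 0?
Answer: -1/28848 ≈ -3.4664e-5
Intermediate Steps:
a = 4 (a = 4 + 0 = 4)
k(S, Q) = 3 + Q + S (k(S, Q) = 3 + (S + Q) = 3 + (Q + S) = 3 + Q + S)
D(l, n) = 1
1/(-28849 + D(k(-5, -17), -3*(-6)*(-5))) = 1/(-28849 + 1) = 1/(-28848) = -1/28848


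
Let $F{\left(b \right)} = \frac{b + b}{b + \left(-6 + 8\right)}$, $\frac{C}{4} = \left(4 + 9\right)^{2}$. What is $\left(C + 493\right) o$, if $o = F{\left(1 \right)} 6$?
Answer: $4676$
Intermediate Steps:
$C = 676$ ($C = 4 \left(4 + 9\right)^{2} = 4 \cdot 13^{2} = 4 \cdot 169 = 676$)
$F{\left(b \right)} = \frac{2 b}{2 + b}$ ($F{\left(b \right)} = \frac{2 b}{b + 2} = \frac{2 b}{2 + b}$)
$o = 4$ ($o = 2 \cdot 1 \frac{1}{2 + 1} \cdot 6 = 2 \cdot 1 \cdot \frac{1}{3} \cdot 6 = \frac{2}{3} \cdot 6 = 4$)
$\left(C + 493\right) o = \left(676 + 493\right) 4 = 1169 \cdot 4 = 4676$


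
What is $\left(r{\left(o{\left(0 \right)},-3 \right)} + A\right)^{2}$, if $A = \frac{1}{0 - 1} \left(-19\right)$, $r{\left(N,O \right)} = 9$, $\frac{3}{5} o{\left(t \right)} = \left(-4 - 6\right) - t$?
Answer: $784$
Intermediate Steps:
$o{\left(t \right)} = - \frac{50}{3} - \frac{5 t}{3}$ ($o{\left(t \right)} = \frac{5 \left(\left(-4 - 6\right) - t\right)}{3} = \frac{5 \left(-10 - t\right)}{3} = - \frac{50}{3} - \frac{5 t}{3}$)
$A = 19$ ($A = \frac{1}{-1} \left(-19\right) = \left(-1\right) \left(-19\right) = 19$)
$\left(r{\left(o{\left(0 \right)},-3 \right)} + A\right)^{2} = \left(9 + 19\right)^{2} = 28^{2} = 784$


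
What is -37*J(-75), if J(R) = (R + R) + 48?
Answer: 3774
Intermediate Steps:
J(R) = 48 + 2*R (J(R) = 2*R + 48 = 48 + 2*R)
-37*J(-75) = -37*(48 + 2*(-75)) = -37*(48 - 150) = -37*(-102) = 3774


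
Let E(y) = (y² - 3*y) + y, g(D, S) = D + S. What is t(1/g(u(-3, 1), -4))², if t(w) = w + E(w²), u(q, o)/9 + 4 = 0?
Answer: 4515705601/6553600000000 ≈ 0.00068904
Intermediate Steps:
u(q, o) = -36 (u(q, o) = -36 + 9*0 = -36 + 0 = -36)
E(y) = y² - 2*y
t(w) = w + w²*(-2 + w²)
t(1/g(u(-3, 1), -4))² = ((1 + (-2 + (1/(-36 - 4))²)/(-36 - 4))/(-36 - 4))² = ((1 + (-2 + (1/(-40))²)/(-40))/(-40))² = (-(1 - (-2 + (-1/40)²)/40)/40)² = (-(1 - (-2 + 1/1600)/40)/40)² = (-(1 - 1/40*(-3199/1600))/40)² = (-(1 + 3199/64000)/40)² = (-1/40*67199/64000)² = (-67199/2560000)² = 4515705601/6553600000000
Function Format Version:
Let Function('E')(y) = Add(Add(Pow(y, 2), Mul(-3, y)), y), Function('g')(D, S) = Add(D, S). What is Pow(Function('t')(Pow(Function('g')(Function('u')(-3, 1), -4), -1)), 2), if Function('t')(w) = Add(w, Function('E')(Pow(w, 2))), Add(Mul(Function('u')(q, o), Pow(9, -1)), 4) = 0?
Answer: Rational(4515705601, 6553600000000) ≈ 0.00068904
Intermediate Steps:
Function('u')(q, o) = -36 (Function('u')(q, o) = Add(-36, Mul(9, 0)) = Add(-36, 0) = -36)
Function('E')(y) = Add(Pow(y, 2), Mul(-2, y))
Function('t')(w) = Add(w, Mul(Pow(w, 2), Add(-2, Pow(w, 2))))
Pow(Function('t')(Pow(Function('g')(Function('u')(-3, 1), -4), -1)), 2) = Pow(Mul(Pow(Add(-36, -4), -1), Add(1, Mul(Pow(Add(-36, -4), -1), Add(-2, Pow(Pow(Add(-36, -4), -1), 2))))), 2) = Pow(Mul(Pow(-40, -1), Add(1, Mul(Pow(-40, -1), Add(-2, Pow(Pow(-40, -1), 2))))), 2) = Pow(Mul(Rational(-1, 40), Add(1, Mul(Rational(-1, 40), Add(-2, Pow(Rational(-1, 40), 2))))), 2) = Pow(Mul(Rational(-1, 40), Add(1, Mul(Rational(-1, 40), Add(-2, Rational(1, 1600))))), 2) = Pow(Mul(Rational(-1, 40), Add(1, Mul(Rational(-1, 40), Rational(-3199, 1600)))), 2) = Pow(Mul(Rational(-1, 40), Add(1, Rational(3199, 64000))), 2) = Pow(Mul(Rational(-1, 40), Rational(67199, 64000)), 2) = Pow(Rational(-67199, 2560000), 2) = Rational(4515705601, 6553600000000)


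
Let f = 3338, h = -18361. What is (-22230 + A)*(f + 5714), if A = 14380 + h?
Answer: -237261972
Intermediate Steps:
A = -3981 (A = 14380 - 18361 = -3981)
(-22230 + A)*(f + 5714) = (-22230 - 3981)*(3338 + 5714) = -26211*9052 = -237261972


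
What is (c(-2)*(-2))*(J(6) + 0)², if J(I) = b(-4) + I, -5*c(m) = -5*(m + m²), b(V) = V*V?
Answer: -1936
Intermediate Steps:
b(V) = V²
c(m) = m + m² (c(m) = -(-1)*(m + m²) = -(-5*m - 5*m²)/5 = m + m²)
J(I) = 16 + I (J(I) = (-4)² + I = 16 + I)
(c(-2)*(-2))*(J(6) + 0)² = (-2*(1 - 2)*(-2))*((16 + 6) + 0)² = (-2*(-1)*(-2))*(22 + 0)² = (2*(-2))*22² = -4*484 = -1936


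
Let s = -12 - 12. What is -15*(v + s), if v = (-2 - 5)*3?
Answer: 675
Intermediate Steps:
s = -24
v = -21 (v = -7*3 = -21)
-15*(v + s) = -15*(-21 - 24) = -15*(-45) = 675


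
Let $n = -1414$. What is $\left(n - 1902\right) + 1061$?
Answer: $-2255$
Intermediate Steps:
$\left(n - 1902\right) + 1061 = \left(-1414 - 1902\right) + 1061 = -3316 + 1061 = -2255$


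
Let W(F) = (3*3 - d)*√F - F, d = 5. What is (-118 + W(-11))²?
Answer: 11273 - 856*I*√11 ≈ 11273.0 - 2839.0*I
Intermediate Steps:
W(F) = -F + 4*√F (W(F) = (3*3 - 1*5)*√F - F = (9 - 5)*√F - F = 4*√F - F = -F + 4*√F)
(-118 + W(-11))² = (-118 + (-1*(-11) + 4*√(-11)))² = (-118 + (11 + 4*(I*√11)))² = (-118 + (11 + 4*I*√11))² = (-107 + 4*I*√11)²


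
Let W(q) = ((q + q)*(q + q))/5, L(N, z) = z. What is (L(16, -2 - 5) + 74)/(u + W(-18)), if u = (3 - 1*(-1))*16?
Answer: 335/1616 ≈ 0.20730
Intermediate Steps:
u = 64 (u = (3 + 1)*16 = 4*16 = 64)
W(q) = 4*q²/5 (W(q) = ((2*q)*(2*q))*(⅕) = (4*q²)*(⅕) = 4*q²/5)
(L(16, -2 - 5) + 74)/(u + W(-18)) = ((-2 - 5) + 74)/(64 + (⅘)*(-18)²) = (-7 + 74)/(64 + (⅘)*324) = 67/(64 + 1296/5) = 67/(1616/5) = 67*(5/1616) = 335/1616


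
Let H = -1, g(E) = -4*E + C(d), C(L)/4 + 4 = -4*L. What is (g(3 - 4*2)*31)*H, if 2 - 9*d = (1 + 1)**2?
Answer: -2108/9 ≈ -234.22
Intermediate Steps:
d = -2/9 (d = 2/9 - (1 + 1)**2/9 = 2/9 - 1/9*2**2 = 2/9 - 1/9*4 = 2/9 - 4/9 = -2/9 ≈ -0.22222)
C(L) = -16 - 16*L (C(L) = -16 + 4*(-4*L) = -16 - 16*L)
g(E) = -112/9 - 4*E (g(E) = -4*E + (-16 - 16*(-2/9)) = -4*E + (-16 + 32/9) = -4*E - 112/9 = -112/9 - 4*E)
(g(3 - 4*2)*31)*H = ((-112/9 - 4*(3 - 4*2))*31)*(-1) = ((-112/9 - 4*(3 - 8))*31)*(-1) = ((-112/9 - 4*(-5))*31)*(-1) = ((-112/9 + 20)*31)*(-1) = ((68/9)*31)*(-1) = (2108/9)*(-1) = -2108/9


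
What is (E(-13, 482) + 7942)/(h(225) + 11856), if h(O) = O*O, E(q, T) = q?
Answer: 2643/20827 ≈ 0.12690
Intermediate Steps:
h(O) = O**2
(E(-13, 482) + 7942)/(h(225) + 11856) = (-13 + 7942)/(225**2 + 11856) = 7929/(50625 + 11856) = 7929/62481 = 7929*(1/62481) = 2643/20827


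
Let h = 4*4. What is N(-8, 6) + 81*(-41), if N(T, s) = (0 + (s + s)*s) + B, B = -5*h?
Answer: -3329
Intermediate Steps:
h = 16
B = -80 (B = -5*16 = -80)
N(T, s) = -80 + 2*s**2 (N(T, s) = (0 + (s + s)*s) - 80 = (0 + (2*s)*s) - 80 = (0 + 2*s**2) - 80 = 2*s**2 - 80 = -80 + 2*s**2)
N(-8, 6) + 81*(-41) = (-80 + 2*6**2) + 81*(-41) = (-80 + 2*36) - 3321 = (-80 + 72) - 3321 = -8 - 3321 = -3329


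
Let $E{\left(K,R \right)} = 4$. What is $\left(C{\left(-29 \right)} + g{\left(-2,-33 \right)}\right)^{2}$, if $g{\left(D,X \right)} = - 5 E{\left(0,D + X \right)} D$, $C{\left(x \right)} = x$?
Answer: $121$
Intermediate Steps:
$g{\left(D,X \right)} = - 20 D$ ($g{\left(D,X \right)} = \left(-5\right) 4 D = - 20 D$)
$\left(C{\left(-29 \right)} + g{\left(-2,-33 \right)}\right)^{2} = \left(-29 - -40\right)^{2} = \left(-29 + 40\right)^{2} = 11^{2} = 121$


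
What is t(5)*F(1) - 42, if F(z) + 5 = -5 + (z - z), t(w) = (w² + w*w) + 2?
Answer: -562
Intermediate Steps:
t(w) = 2 + 2*w² (t(w) = (w² + w²) + 2 = 2*w² + 2 = 2 + 2*w²)
F(z) = -10 (F(z) = -5 + (-5 + (z - z)) = -5 + (-5 + 0) = -5 - 5 = -10)
t(5)*F(1) - 42 = (2 + 2*5²)*(-10) - 42 = (2 + 2*25)*(-10) - 42 = (2 + 50)*(-10) - 42 = 52*(-10) - 42 = -520 - 42 = -562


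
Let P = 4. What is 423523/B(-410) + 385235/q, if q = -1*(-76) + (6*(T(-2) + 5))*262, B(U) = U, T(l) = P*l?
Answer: -212309307/190240 ≈ -1116.0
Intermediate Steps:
T(l) = 4*l
q = -4640 (q = -1*(-76) + (6*(4*(-2) + 5))*262 = 76 + (6*(-8 + 5))*262 = 76 + (6*(-3))*262 = 76 - 18*262 = 76 - 4716 = -4640)
423523/B(-410) + 385235/q = 423523/(-410) + 385235/(-4640) = 423523*(-1/410) + 385235*(-1/4640) = -423523/410 - 77047/928 = -212309307/190240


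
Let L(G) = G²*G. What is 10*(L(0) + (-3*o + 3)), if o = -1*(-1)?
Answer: 0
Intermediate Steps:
o = 1
L(G) = G³
10*(L(0) + (-3*o + 3)) = 10*(0³ + (-3*1 + 3)) = 10*(0 + (-3 + 3)) = 10*(0 + 0) = 10*0 = 0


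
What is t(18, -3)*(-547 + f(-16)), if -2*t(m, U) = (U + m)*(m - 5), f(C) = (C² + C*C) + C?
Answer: 9945/2 ≈ 4972.5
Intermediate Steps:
f(C) = C + 2*C² (f(C) = (C² + C²) + C = 2*C² + C = C + 2*C²)
t(m, U) = -(-5 + m)*(U + m)/2 (t(m, U) = -(U + m)*(m - 5)/2 = -(U + m)*(-5 + m)/2 = -(-5 + m)*(U + m)/2)
t(18, -3)*(-547 + f(-16)) = (-½*18² + (5/2)*(-3) + (5/2)*18 - ½*(-3)*18)*(-547 - 16*(1 + 2*(-16))) = (-½*324 - 15/2 + 45 + 27)*(-547 - 16*(1 - 32)) = (-162 - 15/2 + 45 + 27)*(-547 - 16*(-31)) = -195*(-547 + 496)/2 = -195/2*(-51) = 9945/2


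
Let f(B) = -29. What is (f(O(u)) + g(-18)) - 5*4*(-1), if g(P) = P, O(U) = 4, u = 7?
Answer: -27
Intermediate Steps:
(f(O(u)) + g(-18)) - 5*4*(-1) = (-29 - 18) - 5*4*(-1) = -47 - 20*(-1) = -47 + 20 = -27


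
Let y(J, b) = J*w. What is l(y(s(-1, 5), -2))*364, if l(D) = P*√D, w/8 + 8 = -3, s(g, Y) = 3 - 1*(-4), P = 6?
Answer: 4368*I*√154 ≈ 54205.0*I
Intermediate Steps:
s(g, Y) = 7 (s(g, Y) = 3 + 4 = 7)
w = -88 (w = -64 + 8*(-3) = -64 - 24 = -88)
y(J, b) = -88*J (y(J, b) = J*(-88) = -88*J)
l(D) = 6*√D
l(y(s(-1, 5), -2))*364 = (6*√(-88*7))*364 = (6*√(-616))*364 = (6*(2*I*√154))*364 = (12*I*√154)*364 = 4368*I*√154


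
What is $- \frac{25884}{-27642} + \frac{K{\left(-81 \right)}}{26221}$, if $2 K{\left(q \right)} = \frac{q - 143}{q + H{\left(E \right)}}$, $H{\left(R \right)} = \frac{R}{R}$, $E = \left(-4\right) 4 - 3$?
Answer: $\frac{565619219}{604000735} \approx 0.93645$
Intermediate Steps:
$E = -19$ ($E = -16 - 3 = -19$)
$H{\left(R \right)} = 1$
$K{\left(q \right)} = \frac{-143 + q}{2 \left(1 + q\right)}$ ($K{\left(q \right)} = \frac{\left(q - 143\right) \frac{1}{q + 1}}{2} = \frac{\left(-143 + q\right) \frac{1}{1 + q}}{2} = \frac{\frac{1}{1 + q} \left(-143 + q\right)}{2} = \frac{-143 + q}{2 \left(1 + q\right)}$)
$- \frac{25884}{-27642} + \frac{K{\left(-81 \right)}}{26221} = - \frac{25884}{-27642} + \frac{\frac{1}{2} \frac{1}{1 - 81} \left(-143 - 81\right)}{26221} = \left(-25884\right) \left(- \frac{1}{27642}\right) + \frac{1}{2} \frac{1}{-80} \left(-224\right) \frac{1}{26221} = \frac{4314}{4607} + \frac{1}{2} \left(- \frac{1}{80}\right) \left(-224\right) \frac{1}{26221} = \frac{4314}{4607} + \frac{7}{5} \cdot \frac{1}{26221} = \frac{4314}{4607} + \frac{7}{131105} = \frac{565619219}{604000735}$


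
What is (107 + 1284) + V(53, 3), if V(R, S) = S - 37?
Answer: 1357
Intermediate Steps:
V(R, S) = -37 + S
(107 + 1284) + V(53, 3) = (107 + 1284) + (-37 + 3) = 1391 - 34 = 1357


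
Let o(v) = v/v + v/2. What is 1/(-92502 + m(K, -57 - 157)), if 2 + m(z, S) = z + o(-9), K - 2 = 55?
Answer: -2/184901 ≈ -1.0817e-5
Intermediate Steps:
K = 57 (K = 2 + 55 = 57)
o(v) = 1 + v/2 (o(v) = 1 + v*(½) = 1 + v/2)
m(z, S) = -11/2 + z (m(z, S) = -2 + (z + (1 + (½)*(-9))) = -2 + (z + (1 - 9/2)) = -2 + (z - 7/2) = -2 + (-7/2 + z) = -11/2 + z)
1/(-92502 + m(K, -57 - 157)) = 1/(-92502 + (-11/2 + 57)) = 1/(-92502 + 103/2) = 1/(-184901/2) = -2/184901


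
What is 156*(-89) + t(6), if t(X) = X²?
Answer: -13848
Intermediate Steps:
156*(-89) + t(6) = 156*(-89) + 6² = -13884 + 36 = -13848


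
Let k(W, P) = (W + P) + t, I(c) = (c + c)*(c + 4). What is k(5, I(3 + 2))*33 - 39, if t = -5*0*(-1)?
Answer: 3096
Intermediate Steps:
t = 0 (t = 0*(-1) = 0)
I(c) = 2*c*(4 + c) (I(c) = (2*c)*(4 + c) = 2*c*(4 + c))
k(W, P) = P + W (k(W, P) = (W + P) + 0 = (P + W) + 0 = P + W)
k(5, I(3 + 2))*33 - 39 = (2*(3 + 2)*(4 + (3 + 2)) + 5)*33 - 39 = (2*5*(4 + 5) + 5)*33 - 39 = (2*5*9 + 5)*33 - 39 = (90 + 5)*33 - 39 = 95*33 - 39 = 3135 - 39 = 3096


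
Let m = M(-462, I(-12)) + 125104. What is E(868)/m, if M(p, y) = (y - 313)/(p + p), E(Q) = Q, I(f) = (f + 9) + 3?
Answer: 802032/115596409 ≈ 0.0069382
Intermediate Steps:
I(f) = 12 + f (I(f) = (9 + f) + 3 = 12 + f)
M(p, y) = (-313 + y)/(2*p) (M(p, y) = (-313 + y)/((2*p)) = (-313 + y)*(1/(2*p)) = (-313 + y)/(2*p))
m = 115596409/924 (m = (½)*(-313 + (12 - 12))/(-462) + 125104 = (½)*(-1/462)*(-313 + 0) + 125104 = (½)*(-1/462)*(-313) + 125104 = 313/924 + 125104 = 115596409/924 ≈ 1.2510e+5)
E(868)/m = 868/(115596409/924) = 868*(924/115596409) = 802032/115596409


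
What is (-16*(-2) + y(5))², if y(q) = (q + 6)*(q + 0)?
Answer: 7569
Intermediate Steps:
y(q) = q*(6 + q) (y(q) = (6 + q)*q = q*(6 + q))
(-16*(-2) + y(5))² = (-16*(-2) + 5*(6 + 5))² = (32 + 5*11)² = (32 + 55)² = 87² = 7569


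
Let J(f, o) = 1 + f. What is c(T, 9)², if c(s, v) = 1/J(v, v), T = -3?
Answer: 1/100 ≈ 0.010000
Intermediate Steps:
c(s, v) = 1/(1 + v)
c(T, 9)² = (1/(1 + 9))² = (1/10)² = (⅒)² = 1/100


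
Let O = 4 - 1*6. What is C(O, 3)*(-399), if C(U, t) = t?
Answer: -1197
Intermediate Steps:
O = -2 (O = 4 - 6 = -2)
C(O, 3)*(-399) = 3*(-399) = -1197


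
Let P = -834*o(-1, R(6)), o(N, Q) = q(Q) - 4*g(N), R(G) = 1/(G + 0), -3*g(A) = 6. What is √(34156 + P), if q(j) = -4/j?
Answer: 50*√19 ≈ 217.94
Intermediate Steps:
g(A) = -2 (g(A) = -⅓*6 = -2)
R(G) = 1/G
o(N, Q) = 8 - 4/Q (o(N, Q) = -4/Q - 4*(-2) = -4/Q + 8 = 8 - 4/Q)
P = 13344 (P = -834*(8 - 4/(1/6)) = -834*(8 - 4/⅙) = -834*(8 - 4*6) = -834*(8 - 24) = -834*(-16) = 13344)
√(34156 + P) = √(34156 + 13344) = √47500 = 50*√19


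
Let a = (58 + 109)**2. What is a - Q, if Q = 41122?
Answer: -13233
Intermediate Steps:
a = 27889 (a = 167**2 = 27889)
a - Q = 27889 - 1*41122 = 27889 - 41122 = -13233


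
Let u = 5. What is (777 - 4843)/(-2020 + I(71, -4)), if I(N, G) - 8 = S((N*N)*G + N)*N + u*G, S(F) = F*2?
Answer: 2033/1427619 ≈ 0.0014240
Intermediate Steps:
S(F) = 2*F
I(N, G) = 8 + 5*G + N*(2*N + 2*G*N²) (I(N, G) = 8 + ((2*((N*N)*G + N))*N + 5*G) = 8 + ((2*(N²*G + N))*N + 5*G) = 8 + ((2*(G*N² + N))*N + 5*G) = 8 + ((2*(N + G*N²))*N + 5*G) = 8 + ((2*N + 2*G*N²)*N + 5*G) = 8 + (N*(2*N + 2*G*N²) + 5*G) = 8 + (5*G + N*(2*N + 2*G*N²)) = 8 + 5*G + N*(2*N + 2*G*N²))
(777 - 4843)/(-2020 + I(71, -4)) = (777 - 4843)/(-2020 + (8 + 5*(-4) + 2*71²*(1 - 4*71))) = -4066/(-2020 + (8 - 20 + 2*5041*(1 - 284))) = -4066/(-2020 + (8 - 20 + 2*5041*(-283))) = -4066/(-2020 + (8 - 20 - 2853206)) = -4066/(-2020 - 2853218) = -4066/(-2855238) = -4066*(-1/2855238) = 2033/1427619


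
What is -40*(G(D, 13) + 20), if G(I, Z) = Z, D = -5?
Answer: -1320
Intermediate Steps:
-40*(G(D, 13) + 20) = -40*(13 + 20) = -40*33 = -1320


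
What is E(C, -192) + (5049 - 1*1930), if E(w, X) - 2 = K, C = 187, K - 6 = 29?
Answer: 3156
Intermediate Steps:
K = 35 (K = 6 + 29 = 35)
E(w, X) = 37 (E(w, X) = 2 + 35 = 37)
E(C, -192) + (5049 - 1*1930) = 37 + (5049 - 1*1930) = 37 + (5049 - 1930) = 37 + 3119 = 3156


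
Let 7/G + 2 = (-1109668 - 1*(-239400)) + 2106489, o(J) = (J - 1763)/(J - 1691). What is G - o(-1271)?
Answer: -1875333856/1830840339 ≈ -1.0243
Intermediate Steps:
o(J) = (-1763 + J)/(-1691 + J)
G = 7/1236219 (G = 7/(-2 + ((-1109668 - 1*(-239400)) + 2106489)) = 7/(-2 + ((-1109668 + 239400) + 2106489)) = 7/(-2 + (-870268 + 2106489)) = 7/(-2 + 1236221) = 7/1236219 ≈ 5.6624e-6)
G - o(-1271) = 7/1236219 - (-1763 - 1271)/(-1691 - 1271) = 7/1236219 - (-3034)/(-2962) = 7/1236219 - (-1)*(-3034)/2962 = 7/1236219 - 1*1517/1481 = 7/1236219 - 1517/1481 = -1875333856/1830840339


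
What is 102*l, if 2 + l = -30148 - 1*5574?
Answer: -3643848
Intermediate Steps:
l = -35724 (l = -2 + (-30148 - 1*5574) = -2 + (-30148 - 5574) = -2 - 35722 = -35724)
102*l = 102*(-35724) = -3643848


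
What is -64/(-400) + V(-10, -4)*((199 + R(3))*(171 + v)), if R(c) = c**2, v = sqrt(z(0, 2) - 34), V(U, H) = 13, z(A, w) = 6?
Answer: 11559604/25 + 5408*I*sqrt(7) ≈ 4.6238e+5 + 14308.0*I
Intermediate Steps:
v = 2*I*sqrt(7) (v = sqrt(6 - 34) = sqrt(-28) = 2*I*sqrt(7) ≈ 5.2915*I)
-64/(-400) + V(-10, -4)*((199 + R(3))*(171 + v)) = -64/(-400) + 13*((199 + 3**2)*(171 + 2*I*sqrt(7))) = -64*(-1/400) + 13*((199 + 9)*(171 + 2*I*sqrt(7))) = 4/25 + 13*(208*(171 + 2*I*sqrt(7))) = 4/25 + 13*(35568 + 416*I*sqrt(7)) = 4/25 + (462384 + 5408*I*sqrt(7)) = 11559604/25 + 5408*I*sqrt(7)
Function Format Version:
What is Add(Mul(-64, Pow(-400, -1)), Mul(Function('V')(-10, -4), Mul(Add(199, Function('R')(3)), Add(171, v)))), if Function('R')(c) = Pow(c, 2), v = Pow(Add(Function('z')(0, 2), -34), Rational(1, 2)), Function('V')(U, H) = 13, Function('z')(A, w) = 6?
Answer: Add(Rational(11559604, 25), Mul(5408, I, Pow(7, Rational(1, 2)))) ≈ Add(4.6238e+5, Mul(14308., I))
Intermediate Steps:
v = Mul(2, I, Pow(7, Rational(1, 2))) (v = Pow(Add(6, -34), Rational(1, 2)) = Pow(-28, Rational(1, 2)) = Mul(2, I, Pow(7, Rational(1, 2))) ≈ Mul(5.2915, I))
Add(Mul(-64, Pow(-400, -1)), Mul(Function('V')(-10, -4), Mul(Add(199, Function('R')(3)), Add(171, v)))) = Add(Mul(-64, Pow(-400, -1)), Mul(13, Mul(Add(199, Pow(3, 2)), Add(171, Mul(2, I, Pow(7, Rational(1, 2))))))) = Add(Mul(-64, Rational(-1, 400)), Mul(13, Mul(Add(199, 9), Add(171, Mul(2, I, Pow(7, Rational(1, 2))))))) = Add(Rational(4, 25), Mul(13, Mul(208, Add(171, Mul(2, I, Pow(7, Rational(1, 2))))))) = Add(Rational(4, 25), Mul(13, Add(35568, Mul(416, I, Pow(7, Rational(1, 2)))))) = Add(Rational(4, 25), Add(462384, Mul(5408, I, Pow(7, Rational(1, 2))))) = Add(Rational(11559604, 25), Mul(5408, I, Pow(7, Rational(1, 2))))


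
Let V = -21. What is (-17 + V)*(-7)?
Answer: 266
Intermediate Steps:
(-17 + V)*(-7) = (-17 - 21)*(-7) = -38*(-7) = 266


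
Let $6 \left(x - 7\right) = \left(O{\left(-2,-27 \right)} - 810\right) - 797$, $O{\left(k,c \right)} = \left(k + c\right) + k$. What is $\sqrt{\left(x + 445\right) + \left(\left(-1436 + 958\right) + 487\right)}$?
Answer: $2 \sqrt{47} \approx 13.711$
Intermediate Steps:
$O{\left(k,c \right)} = c + 2 k$ ($O{\left(k,c \right)} = \left(c + k\right) + k = c + 2 k$)
$x = -266$ ($x = 7 + \frac{\left(\left(-27 + 2 \left(-2\right)\right) - 810\right) - 797}{6} = 7 + \frac{\left(\left(-27 - 4\right) - 810\right) - 797}{6} = 7 + \frac{\left(-31 - 810\right) - 797}{6} = 7 + \frac{-841 - 797}{6} = 7 + \frac{1}{6} \left(-1638\right) = 7 - 273 = -266$)
$\sqrt{\left(x + 445\right) + \left(\left(-1436 + 958\right) + 487\right)} = \sqrt{\left(-266 + 445\right) + \left(\left(-1436 + 958\right) + 487\right)} = \sqrt{179 + \left(-478 + 487\right)} = \sqrt{179 + 9} = \sqrt{188} = 2 \sqrt{47}$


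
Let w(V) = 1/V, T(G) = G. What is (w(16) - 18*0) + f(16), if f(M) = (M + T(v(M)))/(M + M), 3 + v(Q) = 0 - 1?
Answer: 7/16 ≈ 0.43750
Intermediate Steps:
v(Q) = -4 (v(Q) = -3 + (0 - 1) = -3 - 1 = -4)
f(M) = (-4 + M)/(2*M) (f(M) = (M - 4)/(M + M) = (-4 + M)/((2*M)) = (-4 + M)*(1/(2*M)) = (-4 + M)/(2*M))
w(V) = 1/V
(w(16) - 18*0) + f(16) = (1/16 - 18*0) + (1/2)*(-4 + 16)/16 = (1/16 + 0) + (1/2)*(1/16)*12 = 1/16 + 3/8 = 7/16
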